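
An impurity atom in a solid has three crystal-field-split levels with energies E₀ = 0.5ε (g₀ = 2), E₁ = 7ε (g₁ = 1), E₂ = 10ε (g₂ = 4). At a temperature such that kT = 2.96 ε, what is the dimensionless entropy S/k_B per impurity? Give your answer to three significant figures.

Eᵢ/kT = 0.16892, 2.3649, 3.3784.
Z = Σ gᵢe^(−Eᵢ/kT) = 2·e^(−0.16892) + 1·e^(−2.3649) + 4·e^(−3.3784) = 1.6892 + 0.093959 + 0.13641 = 1.9196.
⟨E⟩ = Σ EᵢPᵢ = 1.4932 ε.
S/k_B = ln Z + ⟨E⟩/kT = ln(1.9196) + 1.4932/2.96 = 0.65212 + 0.50446 = 1.16.

1.16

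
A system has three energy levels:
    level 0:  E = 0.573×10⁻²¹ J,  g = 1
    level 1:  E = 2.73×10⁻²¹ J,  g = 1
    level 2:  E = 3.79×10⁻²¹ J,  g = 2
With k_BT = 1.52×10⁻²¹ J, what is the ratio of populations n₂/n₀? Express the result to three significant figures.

n₂/n₀ = (g₂/g₀) exp[−(E₂−E₀)/kT] = (2/1) × exp(−(3.217 ×10⁻²¹ J)/(1.52 ×10⁻²¹ J)) = (2/1) × exp(-2.1164) = 0.241.

0.241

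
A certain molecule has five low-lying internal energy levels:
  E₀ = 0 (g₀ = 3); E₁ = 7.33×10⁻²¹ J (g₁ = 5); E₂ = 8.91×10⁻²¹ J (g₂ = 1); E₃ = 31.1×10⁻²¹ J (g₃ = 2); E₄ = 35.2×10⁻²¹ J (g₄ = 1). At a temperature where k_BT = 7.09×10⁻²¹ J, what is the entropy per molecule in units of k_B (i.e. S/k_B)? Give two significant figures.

Eᵢ/kT = 0, 1.034, 1.257, 4.386, 4.965.
Z = Σ gᵢe^(−Eᵢ/kT) = 3·e^(−0) + 5·e^(−1.034) + 1·e^(−1.257) + 2·e^(−4.386) + 1·e^(−4.965) = 3.000 + 1.778 + 0.2845 + 0.02490 + 0.006978 = 5.094.
⟨E⟩ = Σ EᵢPᵢ = 3.256 ×10⁻²¹ J.
S/k_B = ln Z + ⟨E⟩/kT = ln(5.094) + 3.256/7.09 = 1.628 + 0.4592 = 2.1.

2.1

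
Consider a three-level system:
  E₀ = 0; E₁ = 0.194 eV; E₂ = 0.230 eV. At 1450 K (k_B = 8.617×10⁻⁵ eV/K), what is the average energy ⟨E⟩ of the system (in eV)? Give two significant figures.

0.057 eV

k_BT = 8.617×10⁻⁵ × 1450 K = 0.1249 eV.
Eᵢ/kT = 0, 1.553, 1.841.
Z = Σ e^(−Eᵢ/kT) = e^(−0) + e^(−1.553) + e^(−1.841) = 1.000 + 0.2116 + 0.1587 = 1.370.
⟨E⟩ = Σ Eᵢ e^(−Eᵢ/kT) / Z = (0·1.000 + 0.194·0.2116 + 0.230·0.1587) / 1.370 = 0.057 eV.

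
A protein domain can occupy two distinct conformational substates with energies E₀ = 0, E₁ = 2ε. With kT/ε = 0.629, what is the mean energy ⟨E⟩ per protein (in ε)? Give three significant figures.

0.0799 ε

Eᵢ/kT = 0, 3.1797.
Z = Σ e^(−Eᵢ/kT) = e^(−0) + e^(−3.1797) = 1.0000 + 0.041598 = 1.0416.
⟨E⟩ = Σ Eᵢ e^(−Eᵢ/kT) / Z = (0·1.0000 + 2·0.041598) / 1.0416 = 0.0799 ε.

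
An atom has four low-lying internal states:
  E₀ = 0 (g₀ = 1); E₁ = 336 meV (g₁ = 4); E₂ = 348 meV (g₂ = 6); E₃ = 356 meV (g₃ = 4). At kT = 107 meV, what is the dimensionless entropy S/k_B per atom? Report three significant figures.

1.58

Eᵢ/kT = 0, 3.1402, 3.2523, 3.3271.
Z = Σ gᵢe^(−Eᵢ/kT) = 1·e^(−0) + 4·e^(−3.1402) + 6·e^(−3.2523) + 4·e^(−3.3271) = 1.0000 + 0.17310 + 0.23211 + 0.14359 = 1.5488.
⟨E⟩ = Σ EᵢPᵢ = 122.71 meV.
S/k_B = ln Z + ⟨E⟩/kT = ln(1.5488) + 122.71/107 = 0.43748 + 1.1468 = 1.58.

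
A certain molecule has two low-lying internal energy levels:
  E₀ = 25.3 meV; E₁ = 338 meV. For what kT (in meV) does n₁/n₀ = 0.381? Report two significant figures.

320 meV

n₁/n₀ = exp[−(E₁−E₀)/kT] = 0.381.
⇒ (E₁−E₀)/kT = ln(1/0.381) = ln(2.625) = 0.9651.
kT = 312.7 meV / 0.9651 = 320 meV.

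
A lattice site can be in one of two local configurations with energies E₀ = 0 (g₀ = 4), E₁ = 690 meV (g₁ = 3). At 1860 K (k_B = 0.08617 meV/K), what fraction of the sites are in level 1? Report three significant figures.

k_BT = 0.08617 × 1860 K = 160.28 meV.
Eᵢ/kT = 0, 4.3050.
Z = Σ gᵢe^(−Eᵢ/kT) = 4·e^(−0) + 3·e^(−4.3050) = 4.0000 + 0.040503 = 4.0405.
P₁ = g₁ e^(−E₁/kT) / Z = 0.040503/4.0405 = 0.0100.

0.0100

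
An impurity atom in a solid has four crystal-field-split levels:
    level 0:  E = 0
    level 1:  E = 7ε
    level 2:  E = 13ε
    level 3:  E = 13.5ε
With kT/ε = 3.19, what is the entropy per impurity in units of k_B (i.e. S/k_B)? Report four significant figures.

Eᵢ/kT = 0, 2.19436, 4.07524, 4.23197.
Z = Σ e^(−Eᵢ/kT) = e^(−0) + e^(−2.19436) + e^(−4.07524) + e^(−4.23197) = 1.00000 + 0.111430 + 0.0169881 + 0.0145238 = 1.14294.
⟨E⟩ = Σ EᵢPᵢ = 1.04723 ε.
S/k_B = ln Z + ⟨E⟩/kT = ln(1.14294) + 1.04723/3.19 = 0.133604 + 0.328285 = 0.4619.

0.4619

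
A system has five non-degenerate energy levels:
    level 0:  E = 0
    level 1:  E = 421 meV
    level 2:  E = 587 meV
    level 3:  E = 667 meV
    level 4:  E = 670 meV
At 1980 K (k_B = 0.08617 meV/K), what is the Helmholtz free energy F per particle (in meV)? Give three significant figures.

k_BT = 0.08617 × 1980 K = 170.62 meV.
Eᵢ/kT = 0, 2.4675, 3.4404, 3.9093, 3.9269.
Z = Σ e^(−Eᵢ/kT) = e^(−0) + e^(−2.4675) + e^(−3.4404) + e^(−3.9093) + e^(−3.9269) = 1.0000 + 0.084797 + 0.032052 + 0.020055 + 0.019705 = 1.1566.
F = −kT ln Z = −170.62 × ln(1.1566) = −170.62 × 0.14548 = -24.8 meV.

-24.8 meV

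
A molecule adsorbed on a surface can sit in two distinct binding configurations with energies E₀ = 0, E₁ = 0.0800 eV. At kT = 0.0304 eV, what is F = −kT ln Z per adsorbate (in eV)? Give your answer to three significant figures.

-0.00211 eV

Eᵢ/kT = 0, 2.6316.
Z = Σ e^(−Eᵢ/kT) = e^(−0) + e^(−2.6316) = 1.0000 + 0.071963 = 1.0720.
F = −kT ln Z = −0.0304 × ln(1.0720) = −0.0304 × 0.069526 = -0.00211 eV.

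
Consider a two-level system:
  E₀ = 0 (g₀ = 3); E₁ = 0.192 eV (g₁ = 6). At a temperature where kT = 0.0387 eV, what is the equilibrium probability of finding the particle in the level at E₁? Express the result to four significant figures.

0.01381

Eᵢ/kT = 0, 4.96124.
Z = Σ gᵢe^(−Eᵢ/kT) = 3·e^(−0) + 6·e^(−4.96124) = 3.00000 + 0.0420254 = 3.04203.
P₁ = g₁ e^(−E₁/kT) / Z = 0.0420254/3.04203 = 0.01381.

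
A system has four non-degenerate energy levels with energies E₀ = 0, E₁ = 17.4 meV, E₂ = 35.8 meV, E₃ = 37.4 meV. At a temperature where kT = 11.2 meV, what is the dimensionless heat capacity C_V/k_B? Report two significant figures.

0.83

Eᵢ/kT = 0, 1.554, 3.196, 3.339.
Z = Σ e^(−Eᵢ/kT) = e^(−0) + e^(−1.554) + e^(−3.196) + e^(−3.339) = 1.000 + 0.2114 + 0.04093 + 0.03547 = 1.288.
⟨E⟩ = 5.023 meV, ⟨E²⟩ = 128.9 meV².
C_V/k_B = (⟨E²⟩ − ⟨E⟩²)/(kT)² = (128.9 − 25.23)/125.4 = 0.83.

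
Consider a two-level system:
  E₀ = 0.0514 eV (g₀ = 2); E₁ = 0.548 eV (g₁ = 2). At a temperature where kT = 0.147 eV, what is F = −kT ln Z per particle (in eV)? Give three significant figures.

Eᵢ/kT = 0.34966, 3.7279.
Z = Σ gᵢe^(−Eᵢ/kT) = 2·e^(−0.34966) + 2·e^(−3.7279) = 1.4099 + 0.048087 = 1.4580.
F = −kT ln Z = −0.147 × ln(1.4580) = −0.147 × 0.37707 = -0.0554 eV.

-0.0554 eV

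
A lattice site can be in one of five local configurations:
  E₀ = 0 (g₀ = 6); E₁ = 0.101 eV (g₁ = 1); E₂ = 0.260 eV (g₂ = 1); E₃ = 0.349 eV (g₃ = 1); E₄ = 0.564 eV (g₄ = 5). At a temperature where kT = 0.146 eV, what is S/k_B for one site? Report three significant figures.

Eᵢ/kT = 0, 0.69178, 1.7808, 2.3904, 3.8630.
Z = Σ gᵢe^(−Eᵢ/kT) = 6·e^(−0) + 1·e^(−0.69178) + 1·e^(−1.7808) + 1·e^(−2.3904) + 5·e^(−3.8630) = 6.0000 + 0.50068 + 0.16850 + 0.091593 + 0.10502 = 6.8658.
⟨E⟩ = Σ EᵢPᵢ = 0.027029 eV.
S/k_B = ln Z + ⟨E⟩/kT = ln(6.8658) + 0.027029/0.146 = 1.9266 + 0.18513 = 2.11.

2.11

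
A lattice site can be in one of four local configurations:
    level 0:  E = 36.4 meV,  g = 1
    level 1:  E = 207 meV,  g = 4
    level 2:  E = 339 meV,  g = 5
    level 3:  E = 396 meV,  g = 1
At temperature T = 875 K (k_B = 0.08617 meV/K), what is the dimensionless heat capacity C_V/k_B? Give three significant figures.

1.71

k_BT = 0.08617 × 875 K = 75.399 meV.
Eᵢ/kT = 0.48277, 2.7454, 4.4961, 5.2521.
Z = Σ gᵢe^(−Eᵢ/kT) = 1·e^(−0.48277) + 4·e^(−2.7454) + 5·e^(−4.4961) + 1·e^(−5.2521) = 0.61707 + 0.25689 + 0.055762 + 0.0052365 = 0.93496.
⟨E⟩ = 103.34 meV, ⟨E²⟩ = 20380 meV².
C_V/k_B = (⟨E²⟩ − ⟨E⟩²)/(kT)² = (20380 − 10679)/5685.0 = 1.71.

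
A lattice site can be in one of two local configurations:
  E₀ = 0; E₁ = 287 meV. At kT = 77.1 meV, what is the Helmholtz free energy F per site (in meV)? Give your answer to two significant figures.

-1.8 meV

Eᵢ/kT = 0, 3.722.
Z = Σ e^(−Eᵢ/kT) = e^(−0) + e^(−3.722) = 1.000 + 0.02419 = 1.024.
F = −kT ln Z = −77.1 × ln(1.024) = −77.1 × 0.02372 = -1.8 meV.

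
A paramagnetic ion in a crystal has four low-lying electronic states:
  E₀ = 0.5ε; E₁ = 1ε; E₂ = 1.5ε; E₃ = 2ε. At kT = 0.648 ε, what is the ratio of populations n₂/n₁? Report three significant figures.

n₂/n₁ = exp[−(E₂−E₁)/kT] = exp(−(0.5ε)/(0.648ε)) = exp(-0.77160) = 0.462.

0.462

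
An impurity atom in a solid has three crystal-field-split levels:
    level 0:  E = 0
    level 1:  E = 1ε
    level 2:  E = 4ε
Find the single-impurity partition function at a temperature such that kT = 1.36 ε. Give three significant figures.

Z = 1.53

Eᵢ/kT = 0, 0.73529, 2.9412.
Z = Σ e^(−Eᵢ/kT) = e^(−0) + e^(−0.73529) + e^(−2.9412) = 1.0000 + 0.47937 + 0.052802 = 1.5322.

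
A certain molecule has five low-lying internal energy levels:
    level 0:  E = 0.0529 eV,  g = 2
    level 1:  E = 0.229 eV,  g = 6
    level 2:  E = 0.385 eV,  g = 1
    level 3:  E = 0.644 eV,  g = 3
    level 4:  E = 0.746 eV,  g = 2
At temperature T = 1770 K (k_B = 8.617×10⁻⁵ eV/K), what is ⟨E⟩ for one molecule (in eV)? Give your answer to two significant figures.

0.16 eV

k_BT = 8.617×10⁻⁵ × 1770 K = 0.1525 eV.
Eᵢ/kT = 0.3469, 1.502, 2.525, 4.223, 4.892.
Z = Σ gᵢe^(−Eᵢ/kT) = 2·e^(−0.3469) + 6·e^(−1.502) + 1·e^(−2.525) + 3·e^(−4.223) + 2·e^(−4.892) = 1.414 + 1.336 + 0.08006 + 0.04396 + 0.01501 = 2.889.
⟨E⟩ = Σ Eᵢ gᵢe^(−Eᵢ/kT) / Z = (0.0529·1.414 + 0.229·1.336 + 0.385·0.08006 + 0.644·0.04396 + 0.746·0.01501) / 2.889 = 0.16 eV.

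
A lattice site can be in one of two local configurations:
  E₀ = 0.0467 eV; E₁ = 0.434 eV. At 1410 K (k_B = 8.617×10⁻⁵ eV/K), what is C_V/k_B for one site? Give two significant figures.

0.39

k_BT = 8.617×10⁻⁵ × 1410 K = 0.1215 eV.
Eᵢ/kT = 0.3844, 3.572.
Z = Σ e^(−Eᵢ/kT) = e^(−0.3844) + e^(−3.572) = 0.6809 + 0.02810 = 0.7090.
⟨E⟩ = 0.06205 eV, ⟨E²⟩ = 0.009560 eV².
C_V/k_B = (⟨E²⟩ − ⟨E⟩²)/(kT)² = (0.009560 − 0.003850)/0.01476 = 0.39.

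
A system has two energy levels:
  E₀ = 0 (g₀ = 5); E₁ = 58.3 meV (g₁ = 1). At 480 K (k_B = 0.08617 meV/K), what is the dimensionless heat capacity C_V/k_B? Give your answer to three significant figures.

k_BT = 0.08617 × 480 K = 41.362 meV.
Eᵢ/kT = 0, 1.4095.
Z = Σ gᵢe^(−Eᵢ/kT) = 5·e^(−0) + 1·e^(−1.4095) = 5.0000 + 0.24427 = 5.2443.
⟨E⟩ = 2.7155 meV, ⟨E²⟩ = 158.31 meV².
C_V/k_B = (⟨E²⟩ − ⟨E⟩²)/(kT)² = (158.31 − 7.3739)/1710.8 = 0.0882.

0.0882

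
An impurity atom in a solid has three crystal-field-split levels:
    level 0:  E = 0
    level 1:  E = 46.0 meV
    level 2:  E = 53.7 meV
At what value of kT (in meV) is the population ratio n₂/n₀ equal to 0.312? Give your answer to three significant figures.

46.1 meV

n₂/n₀ = exp[−(E₂−E₀)/kT] = 0.312.
⇒ (E₂−E₀)/kT = ln(1/0.312) = ln(3.2051) = 1.1647.
kT = 53.7 meV / 1.1647 = 46.1 meV.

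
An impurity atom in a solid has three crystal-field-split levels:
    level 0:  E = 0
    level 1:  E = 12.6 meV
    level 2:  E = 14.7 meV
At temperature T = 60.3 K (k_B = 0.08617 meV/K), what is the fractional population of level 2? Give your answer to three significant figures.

k_BT = 0.08617 × 60.3 K = 5.1961 meV.
Eᵢ/kT = 0, 2.4249, 2.8290.
Z = Σ e^(−Eᵢ/kT) = e^(−0) + e^(−2.4249) + e^(−2.8290) = 1.0000 + 0.088487 + 0.059072 = 1.1476.
P₂ = e^(−E₂/kT) / Z = 0.059072/1.1476 = 0.0515.

0.0515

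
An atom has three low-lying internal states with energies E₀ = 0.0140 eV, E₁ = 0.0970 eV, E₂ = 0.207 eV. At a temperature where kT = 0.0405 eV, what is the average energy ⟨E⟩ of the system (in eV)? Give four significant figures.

Eᵢ/kT = 0.345679, 2.39506, 5.11111.
Z = Σ e^(−Eᵢ/kT) = e^(−0.345679) + e^(−2.39506) + e^(−5.11111) = 0.707740 + 0.0911672 + 0.00602939 = 0.804937.
⟨E⟩ = Σ Eᵢ e^(−Eᵢ/kT) / Z = (0.0140·0.707740 + 0.0970·0.0911672 + 0.207·0.00602939) / 0.804937 = 0.02485 eV.

0.02485 eV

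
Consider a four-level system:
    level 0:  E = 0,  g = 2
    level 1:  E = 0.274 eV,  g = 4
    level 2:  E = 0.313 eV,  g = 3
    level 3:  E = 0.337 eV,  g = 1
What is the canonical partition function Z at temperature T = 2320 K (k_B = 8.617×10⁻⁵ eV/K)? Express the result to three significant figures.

Z = 3.83

k_BT = 8.617×10⁻⁵ × 2320 K = 0.19991 eV.
Eᵢ/kT = 0, 1.3706, 1.5657, 1.6858.
Z = Σ gᵢe^(−Eᵢ/kT) = 2·e^(−0) + 4·e^(−1.3706) + 3·e^(−1.5657) + 1·e^(−1.6858) = 2.0000 + 1.0158 + 0.62683 + 0.18530 = 3.8279.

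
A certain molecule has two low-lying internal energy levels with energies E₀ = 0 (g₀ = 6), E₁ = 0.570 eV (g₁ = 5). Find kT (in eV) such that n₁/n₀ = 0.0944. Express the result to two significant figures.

0.26 eV

n₁/n₀ = (g₁/g₀) exp[−(E₁−E₀)/kT] = 0.0944.
⇒ (E₁−E₀)/kT = ln((5/6)/0.0944) = ln(8.828) = 2.178.
kT = 0.570 eV / 2.178 = 0.26 eV.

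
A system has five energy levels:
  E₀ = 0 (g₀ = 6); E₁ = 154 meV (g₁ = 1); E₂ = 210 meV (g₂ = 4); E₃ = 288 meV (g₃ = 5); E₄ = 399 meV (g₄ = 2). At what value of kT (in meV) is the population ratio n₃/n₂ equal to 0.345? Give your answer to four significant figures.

60.59 meV

n₃/n₂ = (g₃/g₂) exp[−(E₃−E₂)/kT] = 0.345.
⇒ (E₃−E₂)/kT = ln((5/4)/0.345) = ln(3.62319) = 1.28735.
kT = 78 meV / 1.28735 = 60.59 meV.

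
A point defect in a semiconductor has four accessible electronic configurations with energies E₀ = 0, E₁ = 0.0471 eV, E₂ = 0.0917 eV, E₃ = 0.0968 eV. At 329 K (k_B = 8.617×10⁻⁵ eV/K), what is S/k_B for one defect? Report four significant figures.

0.6727

k_BT = 8.617×10⁻⁵ × 329 K = 0.0283499 eV.
Eᵢ/kT = 0, 1.66138, 3.23458, 3.41447.
Z = Σ e^(−Eᵢ/kT) = e^(−0) + e^(−1.66138) + e^(−3.23458) + e^(−3.41447) = 1.00000 + 0.189877 + 0.0393767 + 0.0328938 = 1.26215.
⟨E⟩ = Σ EᵢPᵢ = 0.0124693 eV.
S/k_B = ln Z + ⟨E⟩/kT = ln(1.26215) + 0.0124693/0.0283499 = 0.232817 + 0.439836 = 0.6727.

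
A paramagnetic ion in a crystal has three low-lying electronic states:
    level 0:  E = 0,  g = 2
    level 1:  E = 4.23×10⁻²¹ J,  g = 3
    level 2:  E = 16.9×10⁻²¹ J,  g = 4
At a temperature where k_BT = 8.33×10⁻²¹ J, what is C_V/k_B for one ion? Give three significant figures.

0.398

Eᵢ/kT = 0, 0.50780, 2.0288.
Z = Σ gᵢe^(−Eᵢ/kT) = 2·e^(−0) + 3·e^(−0.50780) + 4·e^(−2.0288) = 2.0000 + 1.8055 + 0.52597 = 4.3315.
⟨E⟩ = 3.8153, ⟨E²⟩ = 42.140.
C_V/k_B = (⟨E²⟩ − ⟨E⟩²)/(kT)² = (42.140 − 14.557)/69.389 = 0.398.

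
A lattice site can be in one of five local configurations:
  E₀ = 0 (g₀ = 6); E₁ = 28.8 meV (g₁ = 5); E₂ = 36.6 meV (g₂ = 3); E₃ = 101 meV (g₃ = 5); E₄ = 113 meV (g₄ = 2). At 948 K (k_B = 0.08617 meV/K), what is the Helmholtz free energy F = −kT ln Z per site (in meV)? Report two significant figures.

-210 meV

k_BT = 0.08617 × 948 K = 81.69 meV.
Eᵢ/kT = 0, 0.3526, 0.4480, 1.236, 1.383.
Z = Σ gᵢe^(−Eᵢ/kT) = 6·e^(−0) + 5·e^(−0.3526) + 3·e^(−0.4480) + 5·e^(−1.236) + 2·e^(−1.383) = 6.000 + 3.514 + 1.917 + 1.453 + 0.5016 = 13.39.
F = −kT ln Z = −81.69 × ln(13.39) = −81.69 × 2.595 = -210 meV.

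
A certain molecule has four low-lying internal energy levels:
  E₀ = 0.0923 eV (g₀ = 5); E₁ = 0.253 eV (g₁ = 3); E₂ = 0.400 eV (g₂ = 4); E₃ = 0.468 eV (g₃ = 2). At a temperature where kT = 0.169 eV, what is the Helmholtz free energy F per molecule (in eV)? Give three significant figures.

Eᵢ/kT = 0.54615, 1.4970, 2.3669, 2.7692.
Z = Σ gᵢe^(−Eᵢ/kT) = 5·e^(−0.54615) + 3·e^(−1.4970) + 4·e^(−2.3669) + 2·e^(−2.7692) = 2.8959 + 0.67140 + 0.37508 + 0.12542 = 4.0678.
F = −kT ln Z = −0.169 × ln(4.0678) = −0.169 × 1.4031 = -0.237 eV.

-0.237 eV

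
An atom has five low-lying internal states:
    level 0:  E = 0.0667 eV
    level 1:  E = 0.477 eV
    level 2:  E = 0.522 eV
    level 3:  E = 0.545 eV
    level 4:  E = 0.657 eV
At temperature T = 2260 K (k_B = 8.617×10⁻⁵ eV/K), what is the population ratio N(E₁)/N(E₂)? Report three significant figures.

1.26

k_BT = 8.617×10⁻⁵ × 2260 K = 0.19474 eV.
n₁/n₂ = exp[−(E₁−E₂)/kT] = exp(−(-0.045 eV)/(0.19474 eV)) = exp(0.23108) = 1.26.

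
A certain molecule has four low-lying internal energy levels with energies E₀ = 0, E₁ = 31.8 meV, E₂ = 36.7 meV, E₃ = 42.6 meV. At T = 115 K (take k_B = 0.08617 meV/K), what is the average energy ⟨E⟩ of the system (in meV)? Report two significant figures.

2.6 meV

k_BT = 0.08617 × 115 K = 9.910 meV.
Eᵢ/kT = 0, 3.209, 3.703, 4.299.
Z = Σ e^(−Eᵢ/kT) = e^(−0) + e^(−3.209) + e^(−3.703) + e^(−4.299) = 1.000 + 0.04040 + 0.02465 + 0.01358 = 1.079.
⟨E⟩ = Σ Eᵢ e^(−Eᵢ/kT) / Z = (0·1.000 + 31.8·0.04040 + 36.7·0.02465 + 42.6·0.01358) / 1.079 = 2.6 meV.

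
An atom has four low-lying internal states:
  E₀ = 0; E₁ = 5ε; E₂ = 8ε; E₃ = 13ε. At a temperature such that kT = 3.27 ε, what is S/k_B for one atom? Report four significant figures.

Eᵢ/kT = 0, 1.52905, 2.44648, 3.97554.
Z = Σ e^(−Eᵢ/kT) = e^(−0) + e^(−1.52905) + e^(−2.44648) + e^(−3.97554) = 1.00000 + 0.216741 + 0.0865979 + 0.0187692 = 1.32211.
⟨E⟩ = Σ EᵢPᵢ = 1.52823 ε.
S/k_B = ln Z + ⟨E⟩/kT = ln(1.32211) + 1.52823/3.27 = 0.279229 + 0.467349 = 0.7466.

0.7466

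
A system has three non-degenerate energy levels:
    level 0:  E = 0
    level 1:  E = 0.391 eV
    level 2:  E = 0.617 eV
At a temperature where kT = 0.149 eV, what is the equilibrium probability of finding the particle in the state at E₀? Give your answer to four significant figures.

0.9188

Eᵢ/kT = 0, 2.62416, 4.14094.
Z = Σ e^(−Eᵢ/kT) = e^(−0) + e^(−2.62416) + e^(−4.14094) = 1.00000 + 0.0725006 + 0.0159079 = 1.08841.
P₀ = e^(−E₀/kT) / Z = 1.00000/1.08841 = 0.9188.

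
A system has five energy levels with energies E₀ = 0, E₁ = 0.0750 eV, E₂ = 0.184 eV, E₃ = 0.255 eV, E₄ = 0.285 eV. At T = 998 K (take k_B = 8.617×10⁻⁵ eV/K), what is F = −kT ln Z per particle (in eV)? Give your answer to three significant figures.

-0.0417 eV

k_BT = 8.617×10⁻⁵ × 998 K = 0.085998 eV.
Eᵢ/kT = 0, 0.87211, 2.1396, 2.9652, 3.3140.
Z = Σ e^(−Eᵢ/kT) = e^(−0) + e^(−0.87211) + e^(−2.1396) + e^(−2.9652) + e^(−3.3140) = 1.0000 + 0.41807 + 0.11770 + 0.051550 + 0.036370 = 1.6237.
F = −kT ln Z = −0.085998 × ln(1.6237) = −0.085998 × 0.48471 = -0.0417 eV.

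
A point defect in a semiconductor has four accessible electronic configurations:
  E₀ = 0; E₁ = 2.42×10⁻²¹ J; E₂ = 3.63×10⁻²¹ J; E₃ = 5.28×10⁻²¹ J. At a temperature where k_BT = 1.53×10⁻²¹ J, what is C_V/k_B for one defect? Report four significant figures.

0.8219

Eᵢ/kT = 0, 1.58170, 2.37255, 3.45098.
Z = Σ e^(−Eᵢ/kT) = e^(−0) + e^(−1.58170) + e^(−2.37255) + e^(−3.45098) = 1.00000 + 0.205625 + 0.0932427 + 0.0317145 = 1.33058.
⟨E⟩ = 0.754209, ⟨E²⟩ = 2.49291.
C_V/k_B = (⟨E²⟩ − ⟨E⟩²)/(kT)² = (2.49291 − 0.568831)/2.34090 = 0.8219.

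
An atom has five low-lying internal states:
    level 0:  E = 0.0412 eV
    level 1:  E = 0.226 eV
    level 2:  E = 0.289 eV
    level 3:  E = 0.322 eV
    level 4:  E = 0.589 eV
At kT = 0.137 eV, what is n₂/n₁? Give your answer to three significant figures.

0.631

n₂/n₁ = exp[−(E₂−E₁)/kT] = exp(−(0.063 eV)/(0.137 eV)) = exp(-0.45985) = 0.631.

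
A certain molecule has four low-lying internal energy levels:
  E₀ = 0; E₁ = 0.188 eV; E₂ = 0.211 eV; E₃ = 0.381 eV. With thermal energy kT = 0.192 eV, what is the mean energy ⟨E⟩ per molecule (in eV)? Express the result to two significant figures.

Eᵢ/kT = 0, 0.9792, 1.099, 1.984.
Z = Σ e^(−Eᵢ/kT) = e^(−0) + e^(−0.9792) + e^(−1.099) + e^(−1.984) = 1.000 + 0.3756 + 0.3332 + 0.1375 = 1.846.
⟨E⟩ = Σ Eᵢ e^(−Eᵢ/kT) / Z = (0·1.000 + 0.188·0.3756 + 0.211·0.3332 + 0.381·0.1375) / 1.846 = 0.10 eV.

0.10 eV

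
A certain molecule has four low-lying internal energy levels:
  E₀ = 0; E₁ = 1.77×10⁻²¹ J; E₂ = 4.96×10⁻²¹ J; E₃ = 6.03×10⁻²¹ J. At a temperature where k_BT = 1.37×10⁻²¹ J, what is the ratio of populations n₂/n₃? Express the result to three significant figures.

2.18

n₂/n₃ = exp[−(E₂−E₃)/kT] = exp(−(-1.07 ×10⁻²¹ J)/(1.37 ×10⁻²¹ J)) = exp(0.78102) = 2.18.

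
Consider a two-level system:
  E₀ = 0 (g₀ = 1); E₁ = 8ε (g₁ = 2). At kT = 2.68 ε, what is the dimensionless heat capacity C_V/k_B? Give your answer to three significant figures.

0.743

Eᵢ/kT = 0, 2.9851.
Z = Σ gᵢe^(−Eᵢ/kT) = 1·e^(−0) + 2·e^(−2.9851) = 1.0000 + 0.10107 = 1.1011.
⟨E⟩ = 0.73432 ε, ⟨E²⟩ = 5.8746 ε².
C_V/k_B = (⟨E²⟩ − ⟨E⟩²)/(kT)² = (5.8746 − 0.53923)/7.1824 = 0.743.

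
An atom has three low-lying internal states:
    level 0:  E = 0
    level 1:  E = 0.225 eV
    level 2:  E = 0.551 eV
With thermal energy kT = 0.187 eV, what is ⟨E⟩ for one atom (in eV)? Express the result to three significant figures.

0.0713 eV

Eᵢ/kT = 0, 1.2032, 2.9465.
Z = Σ e^(−Eᵢ/kT) = e^(−0) + e^(−1.2032) + e^(−2.9465) = 1.0000 + 0.30023 + 0.052523 = 1.3528.
⟨E⟩ = Σ Eᵢ e^(−Eᵢ/kT) / Z = (0·1.0000 + 0.225·0.30023 + 0.551·0.052523) / 1.3528 = 0.0713 eV.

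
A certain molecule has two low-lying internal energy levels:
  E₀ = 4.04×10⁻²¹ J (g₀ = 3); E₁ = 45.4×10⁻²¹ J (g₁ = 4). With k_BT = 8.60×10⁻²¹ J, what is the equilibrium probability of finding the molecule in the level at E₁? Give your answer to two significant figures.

Eᵢ/kT = 0.4698, 5.279.
Z = Σ gᵢe^(−Eᵢ/kT) = 3·e^(−0.4698) + 4·e^(−5.279) = 1.875 + 0.02039 = 1.895.
P₁ = g₁ e^(−E₁/kT) / Z = 0.02039/1.895 = 0.011.

0.011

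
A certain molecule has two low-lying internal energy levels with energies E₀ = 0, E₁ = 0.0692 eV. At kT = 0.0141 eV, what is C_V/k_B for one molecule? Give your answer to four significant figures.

Eᵢ/kT = 0, 4.90780.
Z = Σ e^(−Eᵢ/kT) = e^(−0) + e^(−4.90780) = 1.00000 + 0.00738873 = 1.00739.
⟨E⟩ = 0.000507549 eV, ⟨E²⟩ = 0.0000351224 eV².
C_V/k_B = (⟨E²⟩ − ⟨E⟩²)/(kT)² = (0.0000351224 − 0.000000257606)/0.000198810 = 0.1754.

0.1754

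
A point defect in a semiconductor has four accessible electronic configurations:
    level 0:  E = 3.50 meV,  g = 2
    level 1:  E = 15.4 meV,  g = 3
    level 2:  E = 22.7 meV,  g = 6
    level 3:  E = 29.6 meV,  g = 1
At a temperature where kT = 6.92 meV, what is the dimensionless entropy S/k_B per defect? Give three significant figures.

1.77

Eᵢ/kT = 0.50578, 2.2254, 3.2803, 4.2775.
Z = Σ gᵢe^(−Eᵢ/kT) = 2·e^(−0.50578) + 3·e^(−2.2254) + 6·e^(−3.2803) + 1·e^(−4.2775) = 1.2061 + 0.32407 + 0.22570 + 0.013877 = 1.7697.
⟨E⟩ = Σ EᵢPᵢ = 8.3326 meV.
S/k_B = ln Z + ⟨E⟩/kT = ln(1.7697) + 8.3326/6.92 = 0.57081 + 1.2041 = 1.77.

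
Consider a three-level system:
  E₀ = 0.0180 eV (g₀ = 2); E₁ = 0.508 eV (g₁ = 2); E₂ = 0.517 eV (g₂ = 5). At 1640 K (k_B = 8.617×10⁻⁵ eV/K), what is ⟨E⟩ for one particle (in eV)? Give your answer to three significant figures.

0.0649 eV

k_BT = 8.617×10⁻⁵ × 1640 K = 0.14132 eV.
Eᵢ/kT = 0.12737, 3.5947, 3.6584.
Z = Σ gᵢe^(−Eᵢ/kT) = 2·e^(−0.12737) + 2·e^(−3.5947) + 5·e^(−3.6584) = 1.7608 + 0.054938 + 0.12887 = 1.9446.
⟨E⟩ = Σ Eᵢ gᵢe^(−Eᵢ/kT) / Z = (0.0180·1.7608 + 0.508·0.054938 + 0.517·0.12887) / 1.9446 = 0.0649 eV.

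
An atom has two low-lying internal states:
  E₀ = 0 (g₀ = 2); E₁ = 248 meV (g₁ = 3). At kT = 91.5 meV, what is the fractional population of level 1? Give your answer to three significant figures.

Eᵢ/kT = 0, 2.7104.
Z = Σ gᵢe^(−Eᵢ/kT) = 2·e^(−0) + 3·e^(−2.7104) = 2.0000 + 0.19953 = 2.1995.
P₁ = g₁ e^(−E₁/kT) / Z = 0.19953/2.1995 = 0.0907.

0.0907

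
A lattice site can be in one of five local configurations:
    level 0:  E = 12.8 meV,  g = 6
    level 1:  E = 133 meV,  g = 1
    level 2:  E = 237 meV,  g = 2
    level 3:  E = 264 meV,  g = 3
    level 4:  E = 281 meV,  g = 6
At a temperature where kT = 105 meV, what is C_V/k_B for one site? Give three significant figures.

0.699

Eᵢ/kT = 0.12190, 1.2667, 2.2571, 2.5143, 2.6762.
Z = Σ gᵢe^(−Eᵢ/kT) = 6·e^(−0.12190) + 1·e^(−1.2667) + 2·e^(−2.2571) + 3·e^(−2.5143) + 6·e^(−2.6762) = 5.3114 + 0.28176 + 0.20931 + 0.24276 + 0.41295 = 6.4582.
⟨E⟩ = 51.902 meV, ⟨E²⟩ = 10396 meV².
C_V/k_B = (⟨E²⟩ − ⟨E⟩²)/(kT)² = (10396 − 2693.8)/11025 = 0.699.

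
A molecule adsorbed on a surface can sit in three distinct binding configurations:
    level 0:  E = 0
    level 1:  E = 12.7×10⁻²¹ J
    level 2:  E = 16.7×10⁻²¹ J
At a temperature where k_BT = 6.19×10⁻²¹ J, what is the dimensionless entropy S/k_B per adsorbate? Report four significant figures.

Eᵢ/kT = 0, 2.05170, 2.69790.
Z = Σ e^(−Eᵢ/kT) = e^(−0) + e^(−2.05170) + e^(−2.69790) = 1.00000 + 0.128516 + 0.0673468 = 1.19586.
⟨E⟩ = Σ EᵢPᵢ = 2.30532 ×10⁻²¹ J.
S/k_B = ln Z + ⟨E⟩/kT = ln(1.19586) + 2.30532/6.19 = 0.178866 + 0.372426 = 0.5513.

0.5513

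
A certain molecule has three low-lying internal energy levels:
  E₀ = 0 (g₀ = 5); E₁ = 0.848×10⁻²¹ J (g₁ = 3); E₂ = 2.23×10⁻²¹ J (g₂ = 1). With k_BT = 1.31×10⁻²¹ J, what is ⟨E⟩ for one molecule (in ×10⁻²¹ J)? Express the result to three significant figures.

0.257 ×10⁻²¹ J

Eᵢ/kT = 0, 0.64733, 1.7023.
Z = Σ gᵢe^(−Eᵢ/kT) = 5·e^(−0) + 3·e^(−0.64733) + 1·e^(−1.7023) = 5.0000 + 1.5703 + 0.18226 = 6.7526.
⟨E⟩ = Σ Eᵢ gᵢe^(−Eᵢ/kT) / Z = (0·5.0000 + 0.848·1.5703 + 2.23·0.18226) / 6.7526 = 0.257 ×10⁻²¹ J.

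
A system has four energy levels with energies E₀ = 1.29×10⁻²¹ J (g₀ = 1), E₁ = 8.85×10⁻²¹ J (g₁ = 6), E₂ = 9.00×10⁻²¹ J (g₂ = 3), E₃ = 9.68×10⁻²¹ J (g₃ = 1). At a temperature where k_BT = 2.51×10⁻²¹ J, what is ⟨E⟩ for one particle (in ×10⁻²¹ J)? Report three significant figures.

Eᵢ/kT = 0.51394, 3.5259, 3.5857, 3.8566.
Z = Σ gᵢe^(−Eᵢ/kT) = 1·e^(−0.51394) + 6·e^(−3.5259) + 3·e^(−3.5857) + 1·e^(−3.8566) = 0.59813 + 0.17655 + 0.083152 + 0.021140 = 0.87897.
⟨E⟩ = Σ Eᵢ gᵢe^(−Eᵢ/kT) / Z = (1.29·0.59813 + 8.85·0.17655 + 9.00·0.083152 + 9.68·0.021140) / 0.87897 = 3.74 ×10⁻²¹ J.

3.74 ×10⁻²¹ J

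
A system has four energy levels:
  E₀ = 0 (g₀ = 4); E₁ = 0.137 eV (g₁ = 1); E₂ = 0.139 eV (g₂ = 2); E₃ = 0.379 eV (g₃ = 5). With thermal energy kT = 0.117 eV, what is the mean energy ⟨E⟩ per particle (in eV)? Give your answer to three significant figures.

0.0394 eV

Eᵢ/kT = 0, 1.1709, 1.1880, 3.2393.
Z = Σ gᵢe^(−Eᵢ/kT) = 4·e^(−0) + 1·e^(−1.1709) + 2·e^(−1.1880) + 5·e^(−3.2393) = 4.0000 + 0.31009 + 0.60966 + 0.19596 = 5.1157.
⟨E⟩ = Σ Eᵢ gᵢe^(−Eᵢ/kT) / Z = (0·4.0000 + 0.137·0.31009 + 0.139·0.60966 + 0.379·0.19596) / 5.1157 = 0.0394 eV.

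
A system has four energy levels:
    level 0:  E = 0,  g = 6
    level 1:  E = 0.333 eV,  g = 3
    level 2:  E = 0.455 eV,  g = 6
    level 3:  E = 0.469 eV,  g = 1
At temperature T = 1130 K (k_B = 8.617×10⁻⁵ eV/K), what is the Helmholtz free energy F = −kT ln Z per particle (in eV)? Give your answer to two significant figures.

-0.18 eV

k_BT = 8.617×10⁻⁵ × 1130 K = 0.09737 eV.
Eᵢ/kT = 0, 3.420, 4.673, 4.817.
Z = Σ gᵢe^(−Eᵢ/kT) = 6·e^(−0) + 3·e^(−3.420) + 6·e^(−4.673) + 1·e^(−4.817) = 6.000 + 0.09814 + 0.05607 + 0.008091 = 6.162.
F = −kT ln Z = −0.09737 × ln(6.162) = −0.09737 × 1.818 = -0.18 eV.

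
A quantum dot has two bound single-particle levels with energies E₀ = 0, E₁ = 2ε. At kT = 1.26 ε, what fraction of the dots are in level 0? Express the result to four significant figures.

0.8302

Eᵢ/kT = 0, 1.58730.
Z = Σ e^(−Eᵢ/kT) = e^(−0) + e^(−1.58730) = 1.00000 + 0.204477 = 1.20448.
P₀ = e^(−E₀/kT) / Z = 1.00000/1.20448 = 0.8302.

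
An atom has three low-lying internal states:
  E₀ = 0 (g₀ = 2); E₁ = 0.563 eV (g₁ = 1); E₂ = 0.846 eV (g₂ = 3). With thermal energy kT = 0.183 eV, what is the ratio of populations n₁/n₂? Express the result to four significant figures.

n₁/n₂ = (g₁/g₂) exp[−(E₁−E₂)/kT] = (1/3) × exp(−(-0.283 eV)/(0.183 eV)) = (1/3) × exp(1.54645) = 1.565.

1.565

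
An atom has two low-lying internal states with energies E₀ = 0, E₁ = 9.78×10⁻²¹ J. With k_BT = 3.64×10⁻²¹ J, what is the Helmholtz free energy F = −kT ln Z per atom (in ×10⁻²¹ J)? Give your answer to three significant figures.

-0.240 ×10⁻²¹ J

Eᵢ/kT = 0, 2.6868.
Z = Σ e^(−Eᵢ/kT) = e^(−0) + e^(−2.6868) = 1.0000 + 0.068099 = 1.0681.
F = −kT ln Z = −3.64 × ln(1.0681) = −3.64 × 0.065881 = -0.240 ×10⁻²¹ J.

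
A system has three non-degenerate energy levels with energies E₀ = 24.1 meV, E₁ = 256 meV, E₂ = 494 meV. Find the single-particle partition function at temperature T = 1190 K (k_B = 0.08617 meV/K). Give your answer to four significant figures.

k_BT = 0.08617 × 1190 K = 102.542 meV.
Eᵢ/kT = 0.235026, 2.49654, 4.81754.
Z = Σ e^(−Eᵢ/kT) = e^(−0.235026) + e^(−2.49654) + e^(−4.81754) = 0.790550 + 0.0823695 + 0.00808666 = 0.881006.

Z = 0.8810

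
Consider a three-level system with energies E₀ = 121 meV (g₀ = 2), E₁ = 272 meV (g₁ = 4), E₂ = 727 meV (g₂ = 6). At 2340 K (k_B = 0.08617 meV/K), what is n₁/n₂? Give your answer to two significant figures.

k_BT = 0.08617 × 2340 K = 201.6 meV.
n₁/n₂ = (g₁/g₂) exp[−(E₁−E₂)/kT] = (4/6) × exp(−(-455 meV)/(201.6 meV)) = (4/6) × exp(2.257) = 6.4.

6.4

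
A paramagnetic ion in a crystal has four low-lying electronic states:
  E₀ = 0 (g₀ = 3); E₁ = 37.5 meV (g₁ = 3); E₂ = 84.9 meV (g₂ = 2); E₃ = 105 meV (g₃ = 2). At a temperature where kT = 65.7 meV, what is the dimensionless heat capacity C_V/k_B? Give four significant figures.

Eᵢ/kT = 0, 0.570776, 1.29224, 1.59817.
Z = Σ gᵢe^(−Eᵢ/kT) = 3·e^(−0) + 3·e^(−0.570776) + 2·e^(−1.29224) + 2·e^(−1.59817) = 3.00000 + 1.69526 + 0.549310 + 0.404533 = 5.64910.
⟨E⟩ = 27.0281 meV, ⟨E²⟩ = 1912.41 meV².
C_V/k_B = (⟨E²⟩ − ⟨E⟩²)/(kT)² = (1912.41 − 730.518)/4316.49 = 0.2738.

0.2738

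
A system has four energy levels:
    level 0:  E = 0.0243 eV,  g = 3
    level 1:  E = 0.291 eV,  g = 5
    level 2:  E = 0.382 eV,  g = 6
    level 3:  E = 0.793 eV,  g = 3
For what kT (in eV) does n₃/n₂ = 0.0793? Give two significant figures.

n₃/n₂ = (g₃/g₂) exp[−(E₃−E₂)/kT] = 0.0793.
⇒ (E₃−E₂)/kT = ln((3/6)/0.0793) = ln(6.305) = 1.841.
kT = 0.411 eV / 1.841 = 0.22 eV.

0.22 eV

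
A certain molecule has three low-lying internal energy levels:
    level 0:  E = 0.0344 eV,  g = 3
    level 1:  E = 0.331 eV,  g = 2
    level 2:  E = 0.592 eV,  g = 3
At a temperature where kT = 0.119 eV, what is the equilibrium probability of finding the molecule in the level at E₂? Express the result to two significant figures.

Eᵢ/kT = 0.2891, 2.782, 4.975.
Z = Σ gᵢe^(−Eᵢ/kT) = 3·e^(−0.2891) + 2·e^(−2.782) + 3·e^(−4.975) = 2.247 + 0.1238 + 0.02073 = 2.392.
P₂ = g₂ e^(−E₂/kT) / Z = 0.02073/2.392 = 0.0087.

0.0087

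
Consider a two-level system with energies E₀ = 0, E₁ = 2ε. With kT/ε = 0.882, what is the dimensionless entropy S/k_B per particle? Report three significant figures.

0.311

Eᵢ/kT = 0, 2.2676.
Z = Σ e^(−Eᵢ/kT) = e^(−0) + e^(−2.2676) = 1.0000 + 0.10356 = 1.1036.
⟨E⟩ = Σ EᵢPᵢ = 0.18768 ε.
S/k_B = ln Z + ⟨E⟩/kT = ln(1.1036) + 0.18768/0.882 = 0.098578 + 0.21279 = 0.311.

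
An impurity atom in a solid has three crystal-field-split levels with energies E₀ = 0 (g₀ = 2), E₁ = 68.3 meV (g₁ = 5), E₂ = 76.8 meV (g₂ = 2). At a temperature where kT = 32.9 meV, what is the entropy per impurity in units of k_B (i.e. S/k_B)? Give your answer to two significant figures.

Eᵢ/kT = 0, 2.076, 2.334.
Z = Σ gᵢe^(−Eᵢ/kT) = 2·e^(−0) + 5·e^(−2.076) + 2·e^(−2.334) = 2.000 + 0.6272 + 0.1938 = 2.821.
⟨E⟩ = Σ EᵢPᵢ = 20.46 meV.
S/k_B = ln Z + ⟨E⟩/kT = ln(2.821) + 20.46/32.9 = 1.037 + 0.6219 = 1.7.

1.7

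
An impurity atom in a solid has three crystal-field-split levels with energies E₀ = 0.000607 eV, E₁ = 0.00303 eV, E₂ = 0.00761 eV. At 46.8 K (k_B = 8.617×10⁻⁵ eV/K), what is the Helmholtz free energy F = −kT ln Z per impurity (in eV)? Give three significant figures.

-0.00159 eV

k_BT = 8.617×10⁻⁵ × 46.8 K = 0.0040328 eV.
Eᵢ/kT = 0.15052, 0.75134, 1.8870.
Z = Σ e^(−Eᵢ/kT) = e^(−0.15052) + e^(−0.75134) + e^(−1.8870) = 0.86026 + 0.47173 + 0.15153 = 1.4835.
F = −kT ln Z = −0.0040328 × ln(1.4835) = −0.0040328 × 0.39440 = -0.00159 eV.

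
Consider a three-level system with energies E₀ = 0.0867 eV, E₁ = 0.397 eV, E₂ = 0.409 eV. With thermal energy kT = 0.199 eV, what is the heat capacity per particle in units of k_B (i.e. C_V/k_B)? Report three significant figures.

0.520

Eᵢ/kT = 0.43568, 1.9950, 2.0553.
Z = Σ e^(−Eᵢ/kT) = e^(−0.43568) + e^(−1.9950) + e^(−2.0553) = 0.64682 + 0.13601 + 0.12805 = 0.91088.
⟨E⟩ = 0.17834 eV, ⟨E²⟩ = 0.052388 eV².
C_V/k_B = (⟨E²⟩ − ⟨E⟩²)/(kT)² = (0.052388 − 0.031805)/0.039601 = 0.520.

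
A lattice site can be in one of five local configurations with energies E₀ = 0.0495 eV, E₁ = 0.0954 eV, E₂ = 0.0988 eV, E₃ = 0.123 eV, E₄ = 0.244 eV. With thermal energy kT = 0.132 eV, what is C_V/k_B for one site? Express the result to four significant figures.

Eᵢ/kT = 0.375000, 0.722727, 0.748485, 0.931818, 1.84848.
Z = Σ e^(−Eᵢ/kT) = e^(−0.375000) + e^(−0.722727) + e^(−0.748485) + e^(−0.931818) + e^(−1.84848) = 0.687289 + 0.485427 + 0.473083 + 0.393837 + 0.157476 = 2.19711.
⟨E⟩ = 0.0973721 eV, ⟨E²⟩ = 0.0118582 eV².
C_V/k_B = (⟨E²⟩ − ⟨E⟩²)/(kT)² = (0.0118582 − 0.00948133)/0.0174240 = 0.1364.

0.1364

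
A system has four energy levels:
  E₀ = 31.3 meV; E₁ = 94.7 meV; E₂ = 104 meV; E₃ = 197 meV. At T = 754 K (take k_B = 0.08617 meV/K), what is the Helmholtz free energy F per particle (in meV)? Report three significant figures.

-6.22 meV

k_BT = 0.08617 × 754 K = 64.972 meV.
Eᵢ/kT = 0.48175, 1.4576, 1.6007, 3.0321.
Z = Σ e^(−Eᵢ/kT) = e^(−0.48175) + e^(−1.4576) + e^(−1.6007) + e^(−3.0321) = 0.61770 + 0.23279 + 0.20176 + 0.048214 = 1.1005.
F = −kT ln Z = −64.972 × ln(1.1005) = −64.972 × 0.095765 = -6.22 meV.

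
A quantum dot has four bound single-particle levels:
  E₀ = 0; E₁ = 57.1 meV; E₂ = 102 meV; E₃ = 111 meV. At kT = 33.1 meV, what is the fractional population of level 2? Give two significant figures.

Eᵢ/kT = 0, 1.725, 3.082, 3.353.
Z = Σ e^(−Eᵢ/kT) = e^(−0) + e^(−1.725) + e^(−3.082) + e^(−3.353) = 1.000 + 0.1782 + 0.04587 + 0.03498 = 1.259.
P₂ = e^(−E₂/kT) / Z = 0.04587/1.259 = 0.036.

0.036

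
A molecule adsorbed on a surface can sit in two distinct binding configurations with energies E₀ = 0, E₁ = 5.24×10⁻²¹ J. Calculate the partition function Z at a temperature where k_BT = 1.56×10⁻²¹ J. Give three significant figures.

Z = 1.03

Eᵢ/kT = 0, 3.3590.
Z = Σ e^(−Eᵢ/kT) = e^(−0) + e^(−3.3590) = 1.0000 + 0.034770 = 1.0348.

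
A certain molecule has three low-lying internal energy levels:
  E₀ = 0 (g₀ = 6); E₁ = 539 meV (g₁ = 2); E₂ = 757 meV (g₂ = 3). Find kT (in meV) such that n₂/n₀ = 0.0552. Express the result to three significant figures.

n₂/n₀ = (g₂/g₀) exp[−(E₂−E₀)/kT] = 0.0552.
⇒ (E₂−E₀)/kT = ln((3/6)/0.0552) = ln(9.0580) = 2.2036.
kT = 757 meV / 2.2036 = 344 meV.

344 meV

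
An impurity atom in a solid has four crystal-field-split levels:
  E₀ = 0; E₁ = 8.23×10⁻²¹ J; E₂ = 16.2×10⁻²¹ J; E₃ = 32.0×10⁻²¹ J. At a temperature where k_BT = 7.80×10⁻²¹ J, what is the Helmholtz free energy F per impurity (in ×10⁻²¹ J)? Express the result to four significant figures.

Eᵢ/kT = 0, 1.05513, 2.07692, 4.10256.
Z = Σ e^(−Eᵢ/kT) = e^(−0) + e^(−1.05513) + e^(−2.07692) + e^(−4.10256) = 1.00000 + 0.348147 + 0.125316 + 0.0165303 = 1.48999.
F = −kT ln Z = −7.80 × ln(1.48999) = −7.80 × 0.398769 = -3.110 ×10⁻²¹ J.

-3.110 ×10⁻²¹ J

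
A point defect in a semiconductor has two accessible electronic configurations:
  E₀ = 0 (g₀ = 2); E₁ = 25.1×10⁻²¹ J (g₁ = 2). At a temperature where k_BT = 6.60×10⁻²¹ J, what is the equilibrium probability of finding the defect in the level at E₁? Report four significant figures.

Eᵢ/kT = 0, 3.80303.
Z = Σ gᵢe^(−Eᵢ/kT) = 2·e^(−0) + 2·e^(−3.80303) = 2.00000 + 0.0446062 = 2.04461.
P₁ = g₁ e^(−E₁/kT) / Z = 0.0446062/2.04461 = 0.02182.

0.02182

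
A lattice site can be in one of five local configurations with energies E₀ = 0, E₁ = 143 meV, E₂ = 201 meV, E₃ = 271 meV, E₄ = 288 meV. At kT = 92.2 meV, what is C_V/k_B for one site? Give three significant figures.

Eᵢ/kT = 0, 1.5510, 2.1800, 2.9393, 3.1236.
Z = Σ e^(−Eᵢ/kT) = e^(−0) + e^(−1.5510) + e^(−2.1800) + e^(−2.9393) + e^(−3.1236) = 1.0000 + 0.21204 + 0.11304 + 0.052903 + 0.043998 = 1.4220.
⟨E⟩ = 56.295 meV, ⟨E²⟩ = 11559 meV².
C_V/k_B = (⟨E²⟩ − ⟨E⟩²)/(kT)² = (11559 − 3169.1)/8500.8 = 0.987.

0.987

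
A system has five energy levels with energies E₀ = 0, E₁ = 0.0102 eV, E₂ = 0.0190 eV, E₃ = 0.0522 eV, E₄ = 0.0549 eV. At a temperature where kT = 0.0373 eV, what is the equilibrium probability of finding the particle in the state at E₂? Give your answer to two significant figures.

Eᵢ/kT = 0, 0.2735, 0.5094, 1.399, 1.472.
Z = Σ e^(−Eᵢ/kT) = e^(−0) + e^(−0.2735) + e^(−0.5094) + e^(−1.399) + e^(−1.472) = 1.000 + 0.7607 + 0.6009 + 0.2468 + 0.2295 = 2.838.
P₂ = e^(−E₂/kT) / Z = 0.6009/2.838 = 0.21.

0.21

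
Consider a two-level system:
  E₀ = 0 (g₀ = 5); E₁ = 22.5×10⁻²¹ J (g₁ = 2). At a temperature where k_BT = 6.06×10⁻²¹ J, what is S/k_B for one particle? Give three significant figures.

1.66

Eᵢ/kT = 0, 3.7129.
Z = Σ gᵢe^(−Eᵢ/kT) = 5·e^(−0) + 2·e^(−3.7129) = 5.0000 + 0.048813 = 5.0488.
⟨E⟩ = Σ EᵢPᵢ = 0.21754 ×10⁻²¹ J.
S/k_B = ln Z + ⟨E⟩/kT = ln(5.0488) + 0.21754/6.06 = 1.6192 + 0.035898 = 1.66.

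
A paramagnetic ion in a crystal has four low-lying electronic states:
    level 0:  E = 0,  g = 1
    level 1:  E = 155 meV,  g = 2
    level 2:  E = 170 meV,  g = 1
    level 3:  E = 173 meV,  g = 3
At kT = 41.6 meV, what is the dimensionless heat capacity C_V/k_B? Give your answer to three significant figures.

Eᵢ/kT = 0, 3.7260, 4.0865, 4.1587.
Z = Σ gᵢe^(−Eᵢ/kT) = 1·e^(−0) + 2·e^(−3.7260) + 1·e^(−4.0865) + 3·e^(−4.1587) = 1.0000 + 0.048178 + 0.016798 + 0.046884 = 1.1119.
⟨E⟩ = 16.579 meV, ⟨E²⟩ = 2739.6 meV².
C_V/k_B = (⟨E²⟩ − ⟨E⟩²)/(kT)² = (2739.6 − 274.86)/1730.6 = 1.42.

1.42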